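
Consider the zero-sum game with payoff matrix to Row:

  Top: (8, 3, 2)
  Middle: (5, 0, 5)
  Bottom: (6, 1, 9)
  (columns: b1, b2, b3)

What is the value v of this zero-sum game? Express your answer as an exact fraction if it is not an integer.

Row minima: Top → 2, Middle → 0, Bottom → 1; maximin = 2.
Column maxima: b1 → 8, b2 → 3, b3 → 9; minimax = 3.
2 ≠ 3, so there is no saddle point; optimal play is mixed.
Middle is strictly dominated by Bottom, so Row never plays it.
b1 is strictly dominated by b2 (it gives Row strictly more in every row), so Column never plays it.
On the remaining 2×2 (Top, Bottom vs b2, b3):
Let Row play Top with probability p. Expected payoff against b2: 3p + 1(1−p) = 2p + 1; against b3: 2p + 9(1−p) = −7p + 9.
Setting these equal: 2p + 1 = −7p + 9 ⇒ 9p = 8 ⇒ p = 8/9, and the value is (2)·(8/9) + 1 = 25/9.
For Column: with q = P(b2), equating Top's and Bottom's payoffs gives q + 2 = −8q + 9 ⇒ q = 7/9.

25/9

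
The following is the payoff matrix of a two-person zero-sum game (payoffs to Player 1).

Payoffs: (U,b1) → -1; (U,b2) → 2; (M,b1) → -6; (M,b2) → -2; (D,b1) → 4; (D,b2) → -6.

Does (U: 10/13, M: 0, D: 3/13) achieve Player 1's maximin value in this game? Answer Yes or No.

Against b1 this mix gives (10/13)·(-1) + (3/13)·4 = 2/13.
Against b2 this mix gives (10/13)·2 + (3/13)·(-6) = 2/13.
All of Player 2's active replies (b1, b2) yield 2/13, and no column does worse for Player 1. The mix makes Player 2 indifferent and guarantees 2/13, so it is optimal.

Yes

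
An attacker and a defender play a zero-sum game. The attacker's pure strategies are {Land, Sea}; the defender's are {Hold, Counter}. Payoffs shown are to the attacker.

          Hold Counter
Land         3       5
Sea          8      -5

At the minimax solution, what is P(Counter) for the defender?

Row minima: Land → 3, Sea → -5; maximin = 3.
Column maxima: Hold → 8, Counter → 5; minimax = 5.
3 ≠ 5, so there is no saddle point; optimal play is mixed.
Let the attacker play Land with probability p. Expected payoff against Hold: 3p + 8(1−p) = −5p + 8; against Counter: 5p + (-5)(1−p) = 10p − 5.
Setting these equal: −5p + 8 = 10p − 5 ⇒ −15p = -13 ⇒ p = 13/15, and the value is (-5)·(13/15) + 8 = 11/3.
For the defender: with q = P(Hold), equating Land's and Sea's payoffs gives −2q + 5 = 13q − 5 ⇒ q = 2/3.

1/3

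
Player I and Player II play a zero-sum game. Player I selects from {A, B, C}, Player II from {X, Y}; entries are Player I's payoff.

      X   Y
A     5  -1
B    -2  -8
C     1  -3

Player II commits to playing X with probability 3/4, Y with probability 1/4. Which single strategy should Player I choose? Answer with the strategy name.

A

Expected payoff of A: (3/4)·5 + (1/4)·(-1) = 7/2.
Expected payoff of B: (3/4)·(-2) + (1/4)·(-8) = -7/2.
Expected payoff of C: (3/4)·1 + (1/4)·(-3) = 0.
The largest is 7/2, so Player I's best response is A.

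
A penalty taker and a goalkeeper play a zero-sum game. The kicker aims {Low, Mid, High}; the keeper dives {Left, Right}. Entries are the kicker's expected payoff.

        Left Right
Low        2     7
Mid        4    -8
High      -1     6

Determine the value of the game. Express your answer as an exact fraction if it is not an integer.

Row minima: Low → 2, Mid → -8, High → -1; maximin = 2.
Column maxima: Left → 4, Right → 7; minimax = 4.
2 ≠ 4, so there is no saddle point; optimal play is mixed.
High is strictly dominated by Low, so the kicker never plays it.
On the remaining 2×2 (Low, Mid vs Left, Right):
Let the kicker play Low with probability p. Expected payoff against Left: 2p + 4(1−p) = −2p + 4; against Right: 7p + (-8)(1−p) = 15p − 8.
Setting these equal: −2p + 4 = 15p − 8 ⇒ −17p = -12 ⇒ p = 12/17, and the value is (-2)·(12/17) + 4 = 44/17.
For the keeper: with q = P(Left), equating Low's and Mid's payoffs gives −5q + 7 = 12q − 8 ⇒ q = 15/17.

44/17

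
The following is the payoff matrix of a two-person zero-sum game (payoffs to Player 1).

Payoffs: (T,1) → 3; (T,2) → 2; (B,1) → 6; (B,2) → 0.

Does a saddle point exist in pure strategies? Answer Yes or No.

Row minima: T → 2, B → 0; maximin = 2.
Column maxima: 1 → 6, 2 → 2; minimax = 2.
maximin = minimax = 2, so a saddle point exists.

Yes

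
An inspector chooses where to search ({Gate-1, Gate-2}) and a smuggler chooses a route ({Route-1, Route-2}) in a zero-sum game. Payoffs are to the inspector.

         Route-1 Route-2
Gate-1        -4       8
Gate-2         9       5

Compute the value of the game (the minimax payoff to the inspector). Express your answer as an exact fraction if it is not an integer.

Row minima: Gate-1 → -4, Gate-2 → 5; maximin = 5.
Column maxima: Route-1 → 9, Route-2 → 8; minimax = 8.
5 ≠ 8, so there is no saddle point; optimal play is mixed.
Let the inspector play Gate-1 with probability p. Expected payoff against Route-1: (-4)p + 9(1−p) = −13p + 9; against Route-2: 8p + 5(1−p) = 3p + 5.
Setting these equal: −13p + 9 = 3p + 5 ⇒ −16p = -4 ⇒ p = 1/4, and the value is (-13)·(1/4) + 9 = 23/4.
For the smuggler: with q = P(Route-1), equating Gate-1's and Gate-2's payoffs gives −12q + 8 = 4q + 5 ⇒ q = 3/16.

23/4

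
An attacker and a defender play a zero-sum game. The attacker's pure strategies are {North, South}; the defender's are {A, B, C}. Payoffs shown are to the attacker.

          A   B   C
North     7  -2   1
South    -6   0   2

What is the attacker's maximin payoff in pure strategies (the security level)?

Row minima: North → -2, South → -6.
The best of these is -2.

-2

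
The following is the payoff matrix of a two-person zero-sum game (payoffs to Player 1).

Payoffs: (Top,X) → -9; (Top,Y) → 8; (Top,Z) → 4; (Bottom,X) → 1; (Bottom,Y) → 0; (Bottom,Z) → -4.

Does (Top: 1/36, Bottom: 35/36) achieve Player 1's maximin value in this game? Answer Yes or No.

Against X this mix gives (1/36)·(-9) + (35/36)·1 = 13/18.
Against Y this mix gives (1/36)·8 + (35/36)·0 = 2/9.
Against Z this mix gives (1/36)·4 + (35/36)·(-4) = -34/9.
Player 2 will play Z, holding Player 1 to -34/9. Shifting weight toward the row that does better against Z would raise this floor (the equalizing mix achieves -16/9 against both Z and X), so the proposed strategy is not optimal.

No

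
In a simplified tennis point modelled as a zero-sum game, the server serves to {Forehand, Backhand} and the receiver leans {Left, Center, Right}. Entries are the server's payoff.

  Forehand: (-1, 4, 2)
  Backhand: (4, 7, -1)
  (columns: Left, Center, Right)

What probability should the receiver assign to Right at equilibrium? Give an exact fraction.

Row minima: Forehand → -1, Backhand → -1; maximin = -1.
Column maxima: Left → 4, Center → 7, Right → 2; minimax = 2.
-1 ≠ 2, so there is no saddle point; optimal play is mixed.
Center is strictly dominated by Left (it gives the server strictly more in every row), so the receiver never plays it.
On the remaining 2×2 (Forehand, Backhand vs Left, Right):
Let the server play Forehand with probability p. Expected payoff against Left: (-1)p + 4(1−p) = −5p + 4; against Right: 2p + (-1)(1−p) = 3p − 1.
Setting these equal: −5p + 4 = 3p − 1 ⇒ −8p = -5 ⇒ p = 5/8, and the value is (-5)·(5/8) + 4 = 7/8.
For the receiver: with q = P(Left), equating Forehand's and Backhand's payoffs gives −3q + 2 = 5q − 1 ⇒ q = 3/8.

5/8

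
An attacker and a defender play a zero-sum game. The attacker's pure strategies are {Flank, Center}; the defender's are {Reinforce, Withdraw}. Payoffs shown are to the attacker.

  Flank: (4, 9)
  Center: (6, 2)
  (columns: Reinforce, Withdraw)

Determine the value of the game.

Row minima: Flank → 4, Center → 2; maximin = 4.
Column maxima: Reinforce → 6, Withdraw → 9; minimax = 6.
4 ≠ 6, so there is no saddle point; optimal play is mixed.
Let the attacker play Flank with probability p. Expected payoff against Reinforce: 4p + 6(1−p) = −2p + 6; against Withdraw: 9p + 2(1−p) = 7p + 2.
Setting these equal: −2p + 6 = 7p + 2 ⇒ −9p = -4 ⇒ p = 4/9, and the value is (-2)·(4/9) + 6 = 46/9.
For the defender: with q = P(Reinforce), equating Flank's and Center's payoffs gives −5q + 9 = 4q + 2 ⇒ q = 7/9.

46/9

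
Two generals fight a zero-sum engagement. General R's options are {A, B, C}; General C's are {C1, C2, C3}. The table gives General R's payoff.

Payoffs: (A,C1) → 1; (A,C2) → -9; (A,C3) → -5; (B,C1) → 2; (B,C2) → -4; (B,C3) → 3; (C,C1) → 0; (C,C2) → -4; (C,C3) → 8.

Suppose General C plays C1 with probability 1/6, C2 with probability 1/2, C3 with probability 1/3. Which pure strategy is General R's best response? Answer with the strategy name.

C

Expected payoff of A: (1/6)·1 + (1/2)·(-9) + (1/3)·(-5) = -6.
Expected payoff of B: (1/6)·2 + (1/2)·(-4) + (1/3)·3 = -2/3.
Expected payoff of C: (1/6)·0 + (1/2)·(-4) + (1/3)·8 = 2/3.
The largest is 2/3, so General R's best response is C.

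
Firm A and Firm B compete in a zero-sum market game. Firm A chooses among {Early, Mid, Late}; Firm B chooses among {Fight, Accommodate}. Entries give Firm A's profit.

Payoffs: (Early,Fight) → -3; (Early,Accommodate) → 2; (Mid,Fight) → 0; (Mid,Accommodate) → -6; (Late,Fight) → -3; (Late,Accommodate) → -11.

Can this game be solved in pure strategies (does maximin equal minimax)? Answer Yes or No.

Row minima: Early → -3, Mid → -6, Late → -11; maximin = -3.
Column maxima: Fight → 0, Accommodate → 2; minimax = 0.
-3 ≠ 0, so no pure-strategy equilibrium exists.

No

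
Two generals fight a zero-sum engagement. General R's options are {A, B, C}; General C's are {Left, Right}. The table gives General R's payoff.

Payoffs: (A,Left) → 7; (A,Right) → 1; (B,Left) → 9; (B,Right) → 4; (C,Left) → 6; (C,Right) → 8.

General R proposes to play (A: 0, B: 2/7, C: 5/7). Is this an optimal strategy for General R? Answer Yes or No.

Against Left this mix gives (2/7)·9 + (5/7)·6 = 48/7.
Against Right this mix gives (2/7)·4 + (5/7)·8 = 48/7.
All of General C's active replies (Left, Right) yield 48/7, and no column does worse for General R. The mix makes General C indifferent and guarantees 48/7, so it is optimal.

Yes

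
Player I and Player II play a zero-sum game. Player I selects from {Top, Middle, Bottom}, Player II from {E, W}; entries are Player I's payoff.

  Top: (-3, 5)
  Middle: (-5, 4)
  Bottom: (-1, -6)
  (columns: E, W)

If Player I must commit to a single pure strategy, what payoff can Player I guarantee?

-3

Row minima: Top → -3, Middle → -5, Bottom → -6.
The best of these is -3.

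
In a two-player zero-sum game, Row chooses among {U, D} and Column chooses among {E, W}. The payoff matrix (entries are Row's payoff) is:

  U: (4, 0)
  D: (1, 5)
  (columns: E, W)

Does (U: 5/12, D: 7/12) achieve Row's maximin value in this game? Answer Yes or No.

Against E this mix gives (5/12)·4 + (7/12)·1 = 9/4.
Against W this mix gives (5/12)·0 + (7/12)·5 = 35/12.
Column will play E, holding Row to 9/4. Shifting weight toward the row that does better against E would raise this floor (the equalizing mix achieves 5/2 against both E and W), so the proposed strategy is not optimal.

No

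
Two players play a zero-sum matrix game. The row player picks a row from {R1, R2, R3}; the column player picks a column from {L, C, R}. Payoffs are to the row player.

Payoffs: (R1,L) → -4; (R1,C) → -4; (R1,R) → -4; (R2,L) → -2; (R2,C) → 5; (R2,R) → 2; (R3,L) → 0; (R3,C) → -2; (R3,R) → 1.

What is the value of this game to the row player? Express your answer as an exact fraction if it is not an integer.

-4/9

Row minima: R1 → -4, R2 → -2, R3 → -2; maximin = -2.
Column maxima: L → 0, C → 5, R → 2; minimax = 0.
-2 ≠ 0, so there is no saddle point; optimal play is mixed.
R1 is strictly dominated by R2, so the row player never plays it.
With R1 eliminated, R is strictly dominated by L (it gives the row player strictly more in every remaining row), so the column player never plays it.
On the remaining 2×2 (R2, R3 vs L, C):
Let the row player play R2 with probability p. Expected payoff against L: (-2)p + 0(1−p) = −2p; against C: 5p + (-2)(1−p) = 7p − 2.
Setting these equal: −2p = 7p − 2 ⇒ −9p = -2 ⇒ p = 2/9, and the value is (-2)·(2/9) = -4/9.
For the column player: with q = P(L), equating R2's and R3's payoffs gives −7q + 5 = 2q − 2 ⇒ q = 7/9.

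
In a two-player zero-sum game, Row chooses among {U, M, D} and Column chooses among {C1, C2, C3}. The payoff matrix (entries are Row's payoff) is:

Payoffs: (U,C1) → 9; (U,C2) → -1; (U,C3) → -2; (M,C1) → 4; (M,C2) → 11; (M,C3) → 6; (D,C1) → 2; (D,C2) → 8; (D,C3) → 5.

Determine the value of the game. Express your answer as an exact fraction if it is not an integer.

Row minima: U → -2, M → 4, D → 2; maximin = 4.
Column maxima: C1 → 9, C2 → 11, C3 → 6; minimax = 6.
4 ≠ 6, so there is no saddle point; optimal play is mixed.
D is strictly dominated by M, so Row never plays it.
C2 is strictly dominated by C3 (it gives Row strictly more in every row), so Column never plays it.
On the remaining 2×2 (U, M vs C1, C3):
Let Row play U with probability p. Expected payoff against C1: 9p + 4(1−p) = 5p + 4; against C3: (-2)p + 6(1−p) = −8p + 6.
Setting these equal: 5p + 4 = −8p + 6 ⇒ 13p = 2 ⇒ p = 2/13, and the value is (5)·(2/13) + 4 = 62/13.
For Column: with q = P(C1), equating U's and M's payoffs gives 11q − 2 = −2q + 6 ⇒ q = 8/13.

62/13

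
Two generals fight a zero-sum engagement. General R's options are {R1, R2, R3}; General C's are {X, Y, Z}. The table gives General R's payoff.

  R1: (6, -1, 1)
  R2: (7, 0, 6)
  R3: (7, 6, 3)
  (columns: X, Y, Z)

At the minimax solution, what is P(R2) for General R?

Row minima: R1 → -1, R2 → 0, R3 → 3; maximin = 3.
Column maxima: X → 7, Y → 6, Z → 6; minimax = 6.
3 ≠ 6, so there is no saddle point; optimal play is mixed.
R1 is strictly dominated by R2, so General R never plays it.
X is strictly dominated by Y (it gives General R strictly more in every row), so General C never plays it.
On the remaining 2×2 (R2, R3 vs Y, Z):
Let General R play R2 with probability p. Expected payoff against Y: 0p + 6(1−p) = −6p + 6; against Z: 6p + 3(1−p) = 3p + 3.
Setting these equal: −6p + 6 = 3p + 3 ⇒ −9p = -3 ⇒ p = 1/3, and the value is (-6)·(1/3) + 6 = 4.
For General C: with q = P(Y), equating R2's and R3's payoffs gives −6q + 6 = 3q + 3 ⇒ q = 1/3.

1/3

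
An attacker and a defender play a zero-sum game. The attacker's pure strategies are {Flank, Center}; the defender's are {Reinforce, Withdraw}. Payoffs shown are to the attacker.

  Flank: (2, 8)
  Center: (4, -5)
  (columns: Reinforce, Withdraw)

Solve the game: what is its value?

14/5

Row minima: Flank → 2, Center → -5; maximin = 2.
Column maxima: Reinforce → 4, Withdraw → 8; minimax = 4.
2 ≠ 4, so there is no saddle point; optimal play is mixed.
Let the attacker play Flank with probability p. Expected payoff against Reinforce: 2p + 4(1−p) = −2p + 4; against Withdraw: 8p + (-5)(1−p) = 13p − 5.
Setting these equal: −2p + 4 = 13p − 5 ⇒ −15p = -9 ⇒ p = 3/5, and the value is (-2)·(3/5) + 4 = 14/5.
For the defender: with q = P(Reinforce), equating Flank's and Center's payoffs gives −6q + 8 = 9q − 5 ⇒ q = 13/15.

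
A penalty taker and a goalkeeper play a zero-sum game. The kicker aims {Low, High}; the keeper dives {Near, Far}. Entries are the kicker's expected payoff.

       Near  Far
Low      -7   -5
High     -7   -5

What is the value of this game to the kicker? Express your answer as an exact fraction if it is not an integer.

-7

Row minima: Low → -7, High → -7; maximin = -7.
Column maxima: Near → -7, Far → -5; minimax = -7.
Since maximin = minimax = -7, there is a saddle point and the value is -7.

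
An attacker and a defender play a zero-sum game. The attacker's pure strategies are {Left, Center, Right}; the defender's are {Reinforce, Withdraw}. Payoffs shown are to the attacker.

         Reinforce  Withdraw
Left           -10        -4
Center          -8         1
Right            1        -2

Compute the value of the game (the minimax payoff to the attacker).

Row minima: Left → -10, Center → -8, Right → -2; maximin = -2.
Column maxima: Reinforce → 1, Withdraw → 1; minimax = 1.
-2 ≠ 1, so there is no saddle point; optimal play is mixed.
Left is strictly dominated by Center, so the attacker never plays it.
On the remaining 2×2 (Center, Right vs Reinforce, Withdraw):
Let the attacker play Center with probability p. Expected payoff against Reinforce: (-8)p + 1(1−p) = −9p + 1; against Withdraw: 1p + (-2)(1−p) = 3p − 2.
Setting these equal: −9p + 1 = 3p − 2 ⇒ −12p = -3 ⇒ p = 1/4, and the value is (-9)·(1/4) + 1 = -5/4.
For the defender: with q = P(Reinforce), equating Center's and Right's payoffs gives −9q + 1 = 3q − 2 ⇒ q = 1/4.

-5/4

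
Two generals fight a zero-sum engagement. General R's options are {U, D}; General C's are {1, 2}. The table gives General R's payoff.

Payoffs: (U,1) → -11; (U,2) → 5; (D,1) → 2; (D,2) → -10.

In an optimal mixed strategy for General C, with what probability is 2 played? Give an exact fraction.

13/28

Row minima: U → -11, D → -10; maximin = -10.
Column maxima: 1 → 2, 2 → 5; minimax = 2.
-10 ≠ 2, so there is no saddle point; optimal play is mixed.
Let General R play U with probability p. Expected payoff against 1: (-11)p + 2(1−p) = −13p + 2; against 2: 5p + (-10)(1−p) = 15p − 10.
Setting these equal: −13p + 2 = 15p − 10 ⇒ −28p = -12 ⇒ p = 3/7, and the value is (-13)·(3/7) + 2 = -25/7.
For General C: with q = P(1), equating U's and D's payoffs gives −16q + 5 = 12q − 10 ⇒ q = 15/28.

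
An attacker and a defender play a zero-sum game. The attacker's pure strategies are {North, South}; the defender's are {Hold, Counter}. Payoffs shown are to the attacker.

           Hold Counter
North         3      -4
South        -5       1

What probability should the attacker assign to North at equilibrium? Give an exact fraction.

Row minima: North → -4, South → -5; maximin = -4.
Column maxima: Hold → 3, Counter → 1; minimax = 1.
-4 ≠ 1, so there is no saddle point; optimal play is mixed.
Let the attacker play North with probability p. Expected payoff against Hold: 3p + (-5)(1−p) = 8p − 5; against Counter: (-4)p + 1(1−p) = −5p + 1.
Setting these equal: 8p − 5 = −5p + 1 ⇒ 13p = 6 ⇒ p = 6/13, and the value is (8)·(6/13) − 5 = -17/13.
For the defender: with q = P(Hold), equating North's and South's payoffs gives 7q − 4 = −6q + 1 ⇒ q = 5/13.

6/13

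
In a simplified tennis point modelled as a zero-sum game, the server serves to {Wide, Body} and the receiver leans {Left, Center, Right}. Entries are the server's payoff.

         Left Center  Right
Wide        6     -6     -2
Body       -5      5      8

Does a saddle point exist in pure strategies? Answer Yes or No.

No

Row minima: Wide → -6, Body → -5; maximin = -5.
Column maxima: Left → 6, Center → 5, Right → 8; minimax = 5.
-5 ≠ 5, so no pure-strategy equilibrium exists.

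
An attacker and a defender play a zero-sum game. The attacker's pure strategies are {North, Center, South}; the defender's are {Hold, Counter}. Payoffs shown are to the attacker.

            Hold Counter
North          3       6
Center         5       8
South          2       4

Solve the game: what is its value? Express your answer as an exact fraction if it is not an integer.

Row minima: North → 3, Center → 5, South → 2; maximin = 5.
Column maxima: Hold → 5, Counter → 8; minimax = 5.
Since maximin = minimax = 5, there is a saddle point and the value is 5.

5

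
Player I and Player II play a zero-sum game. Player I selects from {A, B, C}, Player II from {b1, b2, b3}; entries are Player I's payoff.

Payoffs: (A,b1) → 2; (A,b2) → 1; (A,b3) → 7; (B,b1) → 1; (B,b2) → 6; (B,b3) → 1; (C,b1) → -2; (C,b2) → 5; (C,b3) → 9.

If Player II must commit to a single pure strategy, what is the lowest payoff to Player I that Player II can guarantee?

Column maxima: b1 → 2, b2 → 6, b3 → 9.
The smallest of these is 2.

2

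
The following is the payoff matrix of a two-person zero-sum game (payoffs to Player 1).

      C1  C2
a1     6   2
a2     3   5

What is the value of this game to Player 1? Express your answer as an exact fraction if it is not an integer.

Row minima: a1 → 2, a2 → 3; maximin = 3.
Column maxima: C1 → 6, C2 → 5; minimax = 5.
3 ≠ 5, so there is no saddle point; optimal play is mixed.
Let Player 1 play a1 with probability p. Expected payoff against C1: 6p + 3(1−p) = 3p + 3; against C2: 2p + 5(1−p) = −3p + 5.
Setting these equal: 3p + 3 = −3p + 5 ⇒ 6p = 2 ⇒ p = 1/3, and the value is (3)·(1/3) + 3 = 4.
For Player 2: with q = P(C1), equating a1's and a2's payoffs gives 4q + 2 = −2q + 5 ⇒ q = 1/2.

4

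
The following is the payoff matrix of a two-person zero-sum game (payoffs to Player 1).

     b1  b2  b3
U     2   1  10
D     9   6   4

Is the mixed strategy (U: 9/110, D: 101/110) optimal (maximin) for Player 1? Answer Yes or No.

Against b1 this mix gives (9/110)·2 + (101/110)·9 = 927/110.
Against b2 this mix gives (9/110)·1 + (101/110)·6 = 123/22.
Against b3 this mix gives (9/110)·10 + (101/110)·4 = 247/55.
Player 2 will play b3, holding Player 1 to 247/55. Shifting weight toward the row that does better against b3 would raise this floor (the equalizing mix achieves 56/11 against both b3 and b2), so the proposed strategy is not optimal.

No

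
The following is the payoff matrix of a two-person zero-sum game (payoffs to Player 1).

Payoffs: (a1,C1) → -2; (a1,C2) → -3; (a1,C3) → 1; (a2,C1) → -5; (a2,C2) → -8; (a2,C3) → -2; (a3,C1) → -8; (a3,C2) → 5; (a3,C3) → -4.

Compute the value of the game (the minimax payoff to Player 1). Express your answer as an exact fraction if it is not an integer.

Row minima: a1 → -3, a2 → -8, a3 → -8; maximin = -3.
Column maxima: C1 → -2, C2 → 5, C3 → 1; minimax = -2.
-3 ≠ -2, so there is no saddle point; optimal play is mixed.
a2 is strictly dominated by a1, so Player 1 never plays it.
C3 is strictly dominated by C1 (it gives Player 1 strictly more in every row), so Player 2 never plays it.
On the remaining 2×2 (a1, a3 vs C1, C2):
Let Player 1 play a1 with probability p. Expected payoff against C1: (-2)p + (-8)(1−p) = 6p − 8; against C2: (-3)p + 5(1−p) = −8p + 5.
Setting these equal: 6p − 8 = −8p + 5 ⇒ 14p = 13 ⇒ p = 13/14, and the value is (6)·(13/14) − 8 = -17/7.
For Player 2: with q = P(C1), equating a1's and a3's payoffs gives q − 3 = −13q + 5 ⇒ q = 4/7.

-17/7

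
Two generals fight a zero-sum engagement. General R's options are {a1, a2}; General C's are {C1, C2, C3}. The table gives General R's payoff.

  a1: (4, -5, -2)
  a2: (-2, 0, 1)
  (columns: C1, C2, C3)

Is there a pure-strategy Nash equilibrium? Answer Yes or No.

Row minima: a1 → -5, a2 → -2; maximin = -2.
Column maxima: C1 → 4, C2 → 0, C3 → 1; minimax = 0.
-2 ≠ 0, so no pure-strategy equilibrium exists.

No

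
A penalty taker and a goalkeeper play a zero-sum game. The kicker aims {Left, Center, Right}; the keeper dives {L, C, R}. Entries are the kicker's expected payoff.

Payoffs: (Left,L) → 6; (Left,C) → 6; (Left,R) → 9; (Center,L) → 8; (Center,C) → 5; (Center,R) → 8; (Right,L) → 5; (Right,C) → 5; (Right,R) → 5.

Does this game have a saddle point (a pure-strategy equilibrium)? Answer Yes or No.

Yes

Row minima: Left → 6, Center → 5, Right → 5; maximin = 6.
Column maxima: L → 8, C → 6, R → 9; minimax = 6.
maximin = minimax = 6, so a saddle point exists.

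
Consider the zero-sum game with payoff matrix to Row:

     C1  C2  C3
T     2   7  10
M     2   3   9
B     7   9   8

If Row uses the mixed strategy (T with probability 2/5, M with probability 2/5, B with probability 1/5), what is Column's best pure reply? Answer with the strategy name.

C1

If Column plays C1, Row's expected payoff is (2/5)·2 + (2/5)·2 + (1/5)·7 = 3.
If Column plays C2, Row's expected payoff is (2/5)·7 + (2/5)·3 + (1/5)·9 = 29/5.
If Column plays C3, Row's expected payoff is (2/5)·10 + (2/5)·9 + (1/5)·8 = 46/5.
Column minimizes Row's payoff; the smallest is 3, so the best response is C1.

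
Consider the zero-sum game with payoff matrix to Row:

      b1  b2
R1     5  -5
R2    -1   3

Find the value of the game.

5/7

Row minima: R1 → -5, R2 → -1; maximin = -1.
Column maxima: b1 → 5, b2 → 3; minimax = 3.
-1 ≠ 3, so there is no saddle point; optimal play is mixed.
Let Row play R1 with probability p. Expected payoff against b1: 5p + (-1)(1−p) = 6p − 1; against b2: (-5)p + 3(1−p) = −8p + 3.
Setting these equal: 6p − 1 = −8p + 3 ⇒ 14p = 4 ⇒ p = 2/7, and the value is (6)·(2/7) − 1 = 5/7.
For Column: with q = P(b1), equating R1's and R2's payoffs gives 10q − 5 = −4q + 3 ⇒ q = 4/7.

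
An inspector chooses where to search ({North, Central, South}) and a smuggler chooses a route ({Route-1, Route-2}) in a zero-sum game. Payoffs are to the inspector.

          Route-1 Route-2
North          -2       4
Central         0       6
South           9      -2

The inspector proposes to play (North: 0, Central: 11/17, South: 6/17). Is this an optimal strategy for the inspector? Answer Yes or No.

Against Route-1 this mix gives (11/17)·0 + (6/17)·9 = 54/17.
Against Route-2 this mix gives (11/17)·6 + (6/17)·(-2) = 54/17.
All of the smuggler's active replies (Route-1, Route-2) yield 54/17, and no column does worse for the inspector. The mix makes the smuggler indifferent and guarantees 54/17, so it is optimal.

Yes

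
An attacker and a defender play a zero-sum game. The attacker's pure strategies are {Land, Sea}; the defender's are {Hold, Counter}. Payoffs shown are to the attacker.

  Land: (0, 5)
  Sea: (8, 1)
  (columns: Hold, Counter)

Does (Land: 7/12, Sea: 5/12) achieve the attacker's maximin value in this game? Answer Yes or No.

Yes

Against Hold this mix gives (7/12)·0 + (5/12)·8 = 10/3.
Against Counter this mix gives (7/12)·5 + (5/12)·1 = 10/3.
All of the defender's active replies (Hold, Counter) yield 10/3, and no column does worse for the attacker. The mix makes the defender indifferent and guarantees 10/3, so it is optimal.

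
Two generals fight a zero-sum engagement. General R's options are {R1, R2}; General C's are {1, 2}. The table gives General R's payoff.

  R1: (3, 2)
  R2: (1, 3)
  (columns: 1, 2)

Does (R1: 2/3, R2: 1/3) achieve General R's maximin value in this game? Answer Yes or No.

Against 1 this mix gives (2/3)·3 + (1/3)·1 = 7/3.
Against 2 this mix gives (2/3)·2 + (1/3)·3 = 7/3.
All of General C's active replies (1, 2) yield 7/3, and no column does worse for General R. The mix makes General C indifferent and guarantees 7/3, so it is optimal.

Yes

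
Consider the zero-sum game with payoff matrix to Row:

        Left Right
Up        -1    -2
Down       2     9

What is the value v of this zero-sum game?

Row minima: Up → -2, Down → 2; maximin = 2.
Column maxima: Left → 2, Right → 9; minimax = 2.
Since maximin = minimax = 2, there is a saddle point and the value is 2.

2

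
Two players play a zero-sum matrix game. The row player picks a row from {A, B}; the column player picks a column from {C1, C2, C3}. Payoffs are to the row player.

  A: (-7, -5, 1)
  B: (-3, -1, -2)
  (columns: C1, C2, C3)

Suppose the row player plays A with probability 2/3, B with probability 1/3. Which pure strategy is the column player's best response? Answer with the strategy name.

C1

If the column player plays C1, the row player's expected payoff is (2/3)·(-7) + (1/3)·(-3) = -17/3.
If the column player plays C2, the row player's expected payoff is (2/3)·(-5) + (1/3)·(-1) = -11/3.
If the column player plays C3, the row player's expected payoff is (2/3)·1 + (1/3)·(-2) = 0.
The column player minimizes the row player's payoff; the smallest is -17/3, so the best response is C1.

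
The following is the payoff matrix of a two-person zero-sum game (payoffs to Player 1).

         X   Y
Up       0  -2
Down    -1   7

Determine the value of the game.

Row minima: Up → -2, Down → -1; maximin = -1.
Column maxima: X → 0, Y → 7; minimax = 0.
-1 ≠ 0, so there is no saddle point; optimal play is mixed.
Let Player 1 play Up with probability p. Expected payoff against X: 0p + (-1)(1−p) = p − 1; against Y: (-2)p + 7(1−p) = −9p + 7.
Setting these equal: p − 1 = −9p + 7 ⇒ 10p = 8 ⇒ p = 4/5, and the value is (1)·(4/5) − 1 = -1/5.
For Player 2: with q = P(X), equating Up's and Down's payoffs gives 2q − 2 = −8q + 7 ⇒ q = 9/10.

-1/5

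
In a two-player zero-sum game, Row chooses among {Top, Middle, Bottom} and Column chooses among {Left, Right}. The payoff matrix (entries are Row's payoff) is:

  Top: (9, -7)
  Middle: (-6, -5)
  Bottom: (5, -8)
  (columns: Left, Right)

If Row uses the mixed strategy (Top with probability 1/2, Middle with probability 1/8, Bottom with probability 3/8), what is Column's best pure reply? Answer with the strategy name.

If Column plays Left, Row's expected payoff is (1/2)·9 + (1/8)·(-6) + (3/8)·5 = 45/8.
If Column plays Right, Row's expected payoff is (1/2)·(-7) + (1/8)·(-5) + (3/8)·(-8) = -57/8.
Column minimizes Row's payoff; the smallest is -57/8, so the best response is Right.

Right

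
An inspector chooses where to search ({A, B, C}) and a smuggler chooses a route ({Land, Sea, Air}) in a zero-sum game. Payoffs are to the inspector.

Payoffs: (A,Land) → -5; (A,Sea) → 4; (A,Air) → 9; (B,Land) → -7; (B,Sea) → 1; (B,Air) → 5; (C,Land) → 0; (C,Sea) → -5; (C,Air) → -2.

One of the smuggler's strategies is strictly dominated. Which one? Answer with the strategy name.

Air

Sea holds the inspector's payoff strictly below Air in every row: 4 < 9, 1 < 5, -5 < -2.
So Air is strictly dominated for the smuggler.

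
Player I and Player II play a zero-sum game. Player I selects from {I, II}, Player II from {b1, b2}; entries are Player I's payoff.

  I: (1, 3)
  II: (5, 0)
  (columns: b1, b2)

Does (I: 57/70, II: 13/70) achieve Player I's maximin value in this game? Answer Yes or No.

No

Against b1 this mix gives (57/70)·1 + (13/70)·5 = 61/35.
Against b2 this mix gives (57/70)·3 + (13/70)·0 = 171/70.
Player II will play b1, holding Player I to 61/35. Shifting weight toward the row that does better against b1 would raise this floor (the equalizing mix achieves 15/7 against both b1 and b2), so the proposed strategy is not optimal.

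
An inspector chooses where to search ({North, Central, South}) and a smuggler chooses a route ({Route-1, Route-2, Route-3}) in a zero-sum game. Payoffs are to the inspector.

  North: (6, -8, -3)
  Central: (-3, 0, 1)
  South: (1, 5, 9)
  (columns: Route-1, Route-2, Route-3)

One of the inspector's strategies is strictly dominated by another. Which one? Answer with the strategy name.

South gives a strictly higher payoff than Central against every column: 1 > -3, 5 > 0, 9 > 1.
So Central is strictly dominated and the inspector never plays it.

Central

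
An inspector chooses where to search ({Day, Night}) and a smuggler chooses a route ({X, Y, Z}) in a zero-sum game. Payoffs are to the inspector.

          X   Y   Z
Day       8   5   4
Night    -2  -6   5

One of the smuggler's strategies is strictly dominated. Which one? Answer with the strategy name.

Y holds the inspector's payoff strictly below X in every row: 5 < 8, -6 < -2.
So X is strictly dominated for the smuggler.

X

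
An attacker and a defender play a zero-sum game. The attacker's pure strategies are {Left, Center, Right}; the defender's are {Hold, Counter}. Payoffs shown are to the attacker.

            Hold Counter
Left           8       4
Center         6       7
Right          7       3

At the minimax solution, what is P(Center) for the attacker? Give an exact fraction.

Row minima: Left → 4, Center → 6, Right → 3; maximin = 6.
Column maxima: Hold → 8, Counter → 7; minimax = 7.
6 ≠ 7, so there is no saddle point; optimal play is mixed.
Right is strictly dominated by Left, so the attacker never plays it.
On the remaining 2×2 (Left, Center vs Hold, Counter):
Let the attacker play Left with probability p. Expected payoff against Hold: 8p + 6(1−p) = 2p + 6; against Counter: 4p + 7(1−p) = −3p + 7.
Setting these equal: 2p + 6 = −3p + 7 ⇒ 5p = 1 ⇒ p = 1/5, and the value is (2)·(1/5) + 6 = 32/5.
For the defender: with q = P(Hold), equating Left's and Center's payoffs gives 4q + 4 = −q + 7 ⇒ q = 3/5.

4/5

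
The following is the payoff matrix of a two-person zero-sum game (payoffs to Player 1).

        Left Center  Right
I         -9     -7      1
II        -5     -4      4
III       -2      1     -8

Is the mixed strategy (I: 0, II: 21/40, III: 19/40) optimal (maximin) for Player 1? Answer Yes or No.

No

Against Left this mix gives (21/40)·(-5) + (19/40)·(-2) = -143/40.
Against Center this mix gives (21/40)·(-4) + (19/40)·1 = -13/8.
Against Right this mix gives (21/40)·4 + (19/40)·(-8) = -17/10.
Player 2 will play Left, holding Player 1 to -143/40. Shifting weight toward the row that does better against Left would raise this floor (the equalizing mix achieves -16/5 against both Left and Right), so the proposed strategy is not optimal.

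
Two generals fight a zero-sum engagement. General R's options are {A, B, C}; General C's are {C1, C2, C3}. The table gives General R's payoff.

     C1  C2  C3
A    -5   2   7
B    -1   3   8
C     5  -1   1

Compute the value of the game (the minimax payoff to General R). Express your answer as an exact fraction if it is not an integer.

Row minima: A → -5, B → -1, C → -1; maximin = -1.
Column maxima: C1 → 5, C2 → 3, C3 → 8; minimax = 3.
-1 ≠ 3, so there is no saddle point; optimal play is mixed.
A is strictly dominated by B, so General R never plays it.
C3 is strictly dominated by C2 (it gives General R strictly more in every row), so General C never plays it.
On the remaining 2×2 (B, C vs C1, C2):
Let General R play B with probability p. Expected payoff against C1: (-1)p + 5(1−p) = −6p + 5; against C2: 3p + (-1)(1−p) = 4p − 1.
Setting these equal: −6p + 5 = 4p − 1 ⇒ −10p = -6 ⇒ p = 3/5, and the value is (-6)·(3/5) + 5 = 7/5.
For General C: with q = P(C1), equating B's and C's payoffs gives −4q + 3 = 6q − 1 ⇒ q = 2/5.

7/5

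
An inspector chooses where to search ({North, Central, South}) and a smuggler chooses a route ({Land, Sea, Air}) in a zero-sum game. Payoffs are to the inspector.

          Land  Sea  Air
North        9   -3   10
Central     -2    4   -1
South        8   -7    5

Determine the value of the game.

5/3

Row minima: North → -3, Central → -2, South → -7; maximin = -2.
Column maxima: Land → 9, Sea → 4, Air → 10; minimax = 4.
-2 ≠ 4, so there is no saddle point; optimal play is mixed.
South is strictly dominated by North, so the inspector never plays it.
With South eliminated, Air is strictly dominated by Land (it gives the inspector strictly more in every remaining row), so the smuggler never plays it.
On the remaining 2×2 (North, Central vs Land, Sea):
Let the inspector play North with probability p. Expected payoff against Land: 9p + (-2)(1−p) = 11p − 2; against Sea: (-3)p + 4(1−p) = −7p + 4.
Setting these equal: 11p − 2 = −7p + 4 ⇒ 18p = 6 ⇒ p = 1/3, and the value is (11)·(1/3) − 2 = 5/3.
For the smuggler: with q = P(Land), equating North's and Central's payoffs gives 12q − 3 = −6q + 4 ⇒ q = 7/18.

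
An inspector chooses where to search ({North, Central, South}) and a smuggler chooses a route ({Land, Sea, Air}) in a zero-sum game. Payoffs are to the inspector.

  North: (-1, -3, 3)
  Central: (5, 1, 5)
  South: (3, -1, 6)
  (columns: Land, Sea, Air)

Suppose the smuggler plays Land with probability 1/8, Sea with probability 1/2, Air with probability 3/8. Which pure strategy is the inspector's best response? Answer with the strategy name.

Expected payoff of North: (1/8)·(-1) + (1/2)·(-3) + (3/8)·3 = -1/2.
Expected payoff of Central: (1/8)·5 + (1/2)·1 + (3/8)·5 = 3.
Expected payoff of South: (1/8)·3 + (1/2)·(-1) + (3/8)·6 = 17/8.
The largest is 3, so the inspector's best response is Central.

Central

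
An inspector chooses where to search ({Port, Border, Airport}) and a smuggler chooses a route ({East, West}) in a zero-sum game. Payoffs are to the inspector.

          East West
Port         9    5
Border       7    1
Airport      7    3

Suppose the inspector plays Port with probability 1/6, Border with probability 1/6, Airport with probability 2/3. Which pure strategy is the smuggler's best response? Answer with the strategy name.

If the smuggler plays East, the inspector's expected payoff is (1/6)·9 + (1/6)·7 + (2/3)·7 = 22/3.
If the smuggler plays West, the inspector's expected payoff is (1/6)·5 + (1/6)·1 + (2/3)·3 = 3.
The smuggler minimizes the inspector's payoff; the smallest is 3, so the best response is West.

West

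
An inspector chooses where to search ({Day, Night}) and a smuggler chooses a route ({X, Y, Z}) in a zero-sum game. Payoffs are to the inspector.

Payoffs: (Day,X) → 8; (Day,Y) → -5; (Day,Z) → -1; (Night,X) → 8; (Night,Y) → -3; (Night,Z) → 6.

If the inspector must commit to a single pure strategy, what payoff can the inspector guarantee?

Row minima: Day → -5, Night → -3.
The best of these is -3.

-3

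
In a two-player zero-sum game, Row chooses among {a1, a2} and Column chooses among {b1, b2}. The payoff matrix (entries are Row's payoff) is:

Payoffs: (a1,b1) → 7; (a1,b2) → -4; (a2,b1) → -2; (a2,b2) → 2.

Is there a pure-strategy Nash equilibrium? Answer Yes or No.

Row minima: a1 → -4, a2 → -2; maximin = -2.
Column maxima: b1 → 7, b2 → 2; minimax = 2.
-2 ≠ 2, so no pure-strategy equilibrium exists.

No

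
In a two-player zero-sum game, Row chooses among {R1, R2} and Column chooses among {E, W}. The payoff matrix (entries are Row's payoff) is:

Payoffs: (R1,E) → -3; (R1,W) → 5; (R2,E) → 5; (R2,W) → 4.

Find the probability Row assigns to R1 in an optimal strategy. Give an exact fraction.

1/9

Row minima: R1 → -3, R2 → 4; maximin = 4.
Column maxima: E → 5, W → 5; minimax = 5.
4 ≠ 5, so there is no saddle point; optimal play is mixed.
Let Row play R1 with probability p. Expected payoff against E: (-3)p + 5(1−p) = −8p + 5; against W: 5p + 4(1−p) = p + 4.
Setting these equal: −8p + 5 = p + 4 ⇒ −9p = -1 ⇒ p = 1/9, and the value is (-8)·(1/9) + 5 = 37/9.
For Column: with q = P(E), equating R1's and R2's payoffs gives −8q + 5 = q + 4 ⇒ q = 1/9.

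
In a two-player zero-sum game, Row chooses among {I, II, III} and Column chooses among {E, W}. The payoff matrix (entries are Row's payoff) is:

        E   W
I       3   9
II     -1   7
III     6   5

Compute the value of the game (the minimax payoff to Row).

39/7

Row minima: I → 3, II → -1, III → 5; maximin = 5.
Column maxima: E → 6, W → 9; minimax = 6.
5 ≠ 6, so there is no saddle point; optimal play is mixed.
II is strictly dominated by I, so Row never plays it.
On the remaining 2×2 (I, III vs E, W):
Let Row play I with probability p. Expected payoff against E: 3p + 6(1−p) = −3p + 6; against W: 9p + 5(1−p) = 4p + 5.
Setting these equal: −3p + 6 = 4p + 5 ⇒ −7p = -1 ⇒ p = 1/7, and the value is (-3)·(1/7) + 6 = 39/7.
For Column: with q = P(E), equating I's and III's payoffs gives −6q + 9 = q + 5 ⇒ q = 4/7.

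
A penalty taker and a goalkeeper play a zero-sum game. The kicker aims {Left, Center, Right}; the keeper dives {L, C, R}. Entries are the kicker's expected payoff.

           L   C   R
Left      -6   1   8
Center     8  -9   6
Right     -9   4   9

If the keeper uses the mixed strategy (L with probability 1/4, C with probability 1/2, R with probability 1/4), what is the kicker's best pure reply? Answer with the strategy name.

Expected payoff of Left: (1/4)·(-6) + (1/2)·1 + (1/4)·8 = 1.
Expected payoff of Center: (1/4)·8 + (1/2)·(-9) + (1/4)·6 = -1.
Expected payoff of Right: (1/4)·(-9) + (1/2)·4 + (1/4)·9 = 2.
The largest is 2, so the kicker's best response is Right.

Right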